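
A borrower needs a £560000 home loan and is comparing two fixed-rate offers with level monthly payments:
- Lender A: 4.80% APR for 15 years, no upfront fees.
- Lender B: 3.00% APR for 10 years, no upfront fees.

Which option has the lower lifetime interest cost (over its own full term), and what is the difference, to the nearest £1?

Lender A: at 4.80% the monthly rate is 0.0040000, so the payment is 560,000 × 0.0040000 / (1 − 1.0040000^−180) = £4,370.32.
Total interest on Lender A = 180 × £4,370.32 − £560,000 = £226,657.60.
Lender B: monthly rate = 3%/12 = 0.0025000; payment = 560,000 × 0.0025000 / (1 − (1+0.0025000)^−120) = £5,407.40.
Total interest on Lender B = 120 × £5,407.40 − £560,000 = £88,888.00.
Lender B is lower by £137,769.60.

Lender B by £137,770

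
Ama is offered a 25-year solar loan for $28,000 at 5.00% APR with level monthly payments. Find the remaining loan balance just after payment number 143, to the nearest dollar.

$18,834

With monthly rate i = 5%/12 = 0.0041667, the balance after k of n payments is P · [(1+i)^n − (1+i)^k] / [(1+i)^n − 1].
(1+0.0041667)^300 = 3.48129045 and (1+0.0041667)^143 = 1.81229763, so the balance is 28,000 × (3.48129045 − 1.81229763) / (3.48129045 − 1) = $18,833.67.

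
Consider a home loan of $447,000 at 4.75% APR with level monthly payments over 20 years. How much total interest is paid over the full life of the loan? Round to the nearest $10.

At 4.75% the monthly rate is 0.0039583, so the payment is 447,000 × 0.0039583 / (1 − 1.0039583^−240) = $2,888.62.
Total paid = 240 × $2,888.62 = $693,268.80; interest = $693,268.80 − $447,000 = $246,268.80.

$246,270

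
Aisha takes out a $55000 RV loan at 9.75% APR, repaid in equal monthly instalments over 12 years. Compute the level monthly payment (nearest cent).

$649.37

Monthly rate = 9.75%/12 = 0.0081250; payment = 55,000 × 0.0081250 / (1 − (1+0.0081250)^−144) = $649.37.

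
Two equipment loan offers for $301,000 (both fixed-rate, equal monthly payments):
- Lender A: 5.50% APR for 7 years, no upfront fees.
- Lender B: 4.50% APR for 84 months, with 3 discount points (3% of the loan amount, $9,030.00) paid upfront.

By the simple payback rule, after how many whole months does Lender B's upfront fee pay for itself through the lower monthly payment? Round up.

Lender A: at 5.50% the monthly rate is 0.0045833, so the payment is 301,000 × 0.0045833 / (1 − 1.0045833^−84) = $4,325.38.
Lender B: monthly rate = 4.5%/12 = 0.0037500; payment = 301,000 × 0.0037500 / (1 − (1+0.0037500)^−84) = $4,183.95.
Monthly savings = $4,325.38 − $4,183.95 = $141.43.
Break-even = $9,030.00 / $141.43 = 63.85 → 64 months.

64 months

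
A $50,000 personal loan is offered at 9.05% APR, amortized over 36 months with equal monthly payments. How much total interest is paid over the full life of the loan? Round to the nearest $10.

At 9.05% the monthly rate is 0.0075417, so the payment is 50,000 × 0.0075417 / (1 − 1.0075417^−36) = $1,591.15.
Total paid = 36 × $1,591.15 = $57,281.40; interest = $57,281.40 − $50,000 = $7,281.40.

$7,280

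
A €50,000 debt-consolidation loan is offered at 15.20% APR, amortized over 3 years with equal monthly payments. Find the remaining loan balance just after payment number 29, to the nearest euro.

€11,573

With monthly rate i = 15.2%/12 = 0.0126667, the balance after k of n payments is P · [(1+i)^n − (1+i)^k] / [(1+i)^n − 1].
(1+0.0126667)^36 = 1.57323838 and (1+0.0126667)^29 = 1.44055197, so the balance is 50,000 × (1.57323838 − 1.44055197) / (1.57323838 − 1) = €11,573.41.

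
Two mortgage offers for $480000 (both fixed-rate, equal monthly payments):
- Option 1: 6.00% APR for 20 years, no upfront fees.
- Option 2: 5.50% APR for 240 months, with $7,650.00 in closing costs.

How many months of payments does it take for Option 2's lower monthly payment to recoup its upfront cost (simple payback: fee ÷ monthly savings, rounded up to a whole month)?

56 months

Option 1: monthly rate = 6%/12 = 0.0050000; payment = 480,000 × 0.0050000 / (1 − (1+0.0050000)^−240) = $3,438.87.
Option 2: at 5.50% the monthly rate is 0.0045833, so the payment is 480,000 × 0.0045833 / (1 − 1.0045833^−240) = $3,301.86.
Monthly savings = $3,438.87 − $3,301.86 = $137.01.
Break-even = $7,650.00 / $137.01 = 55.84 → 56 months.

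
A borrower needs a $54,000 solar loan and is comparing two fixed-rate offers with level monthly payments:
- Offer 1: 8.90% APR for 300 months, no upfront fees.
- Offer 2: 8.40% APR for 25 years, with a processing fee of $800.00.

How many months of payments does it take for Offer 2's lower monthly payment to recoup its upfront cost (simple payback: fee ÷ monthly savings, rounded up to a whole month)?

Offer 1: monthly rate = 8.9%/12 = 0.0074167; payment = 54,000 × 0.0074167 / (1 − (1+0.0074167)^−300) = $449.47.
Offer 2: monthly rate = 8.4%/12 = 0.0070000; payment = 54,000 × 0.0070000 / (1 − (1+0.0070000)^−300) = $431.19.
Monthly savings = $449.47 − $431.19 = $18.28.
Break-even = $800.00 / $18.28 = 43.76 → 44 months.

44 months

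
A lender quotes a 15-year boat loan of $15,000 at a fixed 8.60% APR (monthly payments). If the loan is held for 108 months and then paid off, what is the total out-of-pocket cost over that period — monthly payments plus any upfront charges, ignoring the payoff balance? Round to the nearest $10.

$16,050

Monthly rate = 8.6%/12 = 0.0071667; payment = 15,000 × 0.0071667 / (1 − (1+0.0071667)^−180) = $148.59.
Total outlay = 108 × $148.59 = $16,047.72.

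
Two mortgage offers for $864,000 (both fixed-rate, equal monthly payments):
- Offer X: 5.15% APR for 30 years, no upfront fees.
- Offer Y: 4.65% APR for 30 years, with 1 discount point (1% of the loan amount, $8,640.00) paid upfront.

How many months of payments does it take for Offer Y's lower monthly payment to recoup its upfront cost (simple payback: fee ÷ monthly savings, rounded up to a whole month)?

33 months

Offer X: monthly rate = 5.15%/12 = 0.0042917; payment = 864,000 × 0.0042917 / (1 − (1+0.0042917)^−360) = $4,717.67.
Offer Y: monthly rate = 4.65%/12 = 0.0038750; payment = 864,000 × 0.0038750 / (1 − (1+0.0038750)^−360) = $4,455.10.
Monthly savings = $4,717.67 − $4,455.10 = $262.57.
Break-even = $8,640.00 / $262.57 = 32.91 → 33 months.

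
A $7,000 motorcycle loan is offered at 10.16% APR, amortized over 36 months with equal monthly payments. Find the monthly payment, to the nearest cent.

$226.40

At 10.16% the monthly rate is 0.0084667, so the payment is 7,000 × 0.0084667 / (1 − 1.0084667^−36) = $226.40.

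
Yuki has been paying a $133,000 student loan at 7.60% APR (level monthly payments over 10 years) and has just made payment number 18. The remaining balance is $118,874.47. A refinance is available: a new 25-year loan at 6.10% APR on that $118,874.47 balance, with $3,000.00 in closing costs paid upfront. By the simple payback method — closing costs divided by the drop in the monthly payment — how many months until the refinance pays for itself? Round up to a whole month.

Current payment = 133,000 × 7.6%/12 / (1 − (1+0.0063333)^−120) = $1,585.68.
Refinanced payment = 118,874.47 × 0.0050833 / (1 − (1+0.0050833)^−300) = $773.19.
Monthly savings = $1,585.68 − $773.19 = $812.49.
Break-even = $3,000.00 / $812.49 = 3.69 → 4 months.

4 months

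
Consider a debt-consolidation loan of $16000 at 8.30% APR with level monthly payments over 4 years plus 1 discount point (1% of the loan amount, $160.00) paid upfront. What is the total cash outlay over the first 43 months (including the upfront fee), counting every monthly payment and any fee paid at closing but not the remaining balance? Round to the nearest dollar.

At 8.30% the monthly rate is 0.0069167, so the payment is 16,000 × 0.0069167 / (1 − 1.0069167^−48) = $392.86.
Total outlay = 43 × $392.86 + $160.00 = $17,052.98.

$17,053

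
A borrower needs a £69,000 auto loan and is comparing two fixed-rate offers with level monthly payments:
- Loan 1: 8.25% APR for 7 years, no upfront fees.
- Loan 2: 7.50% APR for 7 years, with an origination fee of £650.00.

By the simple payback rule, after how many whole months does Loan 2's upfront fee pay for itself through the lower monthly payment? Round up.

Loan 1: monthly rate = 8.25%/12 = 0.0068750; payment = 69,000 × 0.0068750 / (1 − (1+0.0068750)^−84) = £1,084.06.
Loan 2: monthly rate = 7.5%/12 = 0.0062500; payment = 69,000 × 0.0062500 / (1 − (1+0.0062500)^−84) = £1,058.34.
Monthly savings = £1,084.06 − £1,058.34 = £25.72.
Break-even = £650.00 / £25.72 = 25.27 → 26 months.

26 months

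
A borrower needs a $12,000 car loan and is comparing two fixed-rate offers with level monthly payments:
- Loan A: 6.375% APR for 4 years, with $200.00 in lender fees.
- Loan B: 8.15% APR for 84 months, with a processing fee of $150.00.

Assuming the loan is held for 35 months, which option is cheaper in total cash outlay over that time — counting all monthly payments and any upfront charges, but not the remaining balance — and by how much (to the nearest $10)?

Loan A: at 6.375% the monthly rate is 0.0053125, so the payment is 12,000 × 0.0053125 / (1 − 1.0053125^−48) = $283.89.
Loan B: at 8.15% the monthly rate is 0.0067917, so the payment is 12,000 × 0.0067917 / (1 − 1.0067917^−84) = $187.93.
Over 35 months: Loan A costs 35 × $283.89 + $200.00 = $10,136.15; Loan B costs 35 × $187.93 + $150.00 = $6,727.55.
Loan B is cheaper by $10,136.15 − $6,727.55 = $3,408.60.

Loan B by $3,410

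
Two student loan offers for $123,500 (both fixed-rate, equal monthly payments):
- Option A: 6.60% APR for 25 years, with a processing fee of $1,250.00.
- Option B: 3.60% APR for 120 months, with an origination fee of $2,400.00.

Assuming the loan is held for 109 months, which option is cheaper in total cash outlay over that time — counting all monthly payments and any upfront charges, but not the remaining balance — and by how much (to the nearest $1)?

Option A: monthly rate = 6.6%/12 = 0.0055000; payment = 123,500 × 0.0055000 / (1 − (1+0.0055000)^−300) = $841.61.
Option B: at 3.60% the monthly rate is 0.0030000, so the payment is 123,500 × 0.0030000 / (1 − 1.0030000^−120) = $1,227.03.
Over 109 months: Option A costs 109 × $841.61 + $1,250.00 = $92,985.49; Option B costs 109 × $1,227.03 + $2,400.00 = $136,146.27.
Option A is cheaper by $136,146.27 − $92,985.49 = $43,160.78.

Option A by $43,161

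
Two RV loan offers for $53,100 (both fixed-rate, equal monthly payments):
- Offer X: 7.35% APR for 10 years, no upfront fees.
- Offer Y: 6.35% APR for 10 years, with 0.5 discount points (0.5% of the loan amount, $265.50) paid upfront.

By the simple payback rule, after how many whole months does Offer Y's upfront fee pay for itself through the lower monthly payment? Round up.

Offer X: monthly rate = 7.35%/12 = 0.0061250; payment = 53,100 × 0.0061250 / (1 − (1+0.0061250)^−120) = $626.16.
Offer Y: monthly rate = 6.35%/12 = 0.0052917; payment = 53,100 × 0.0052917 / (1 − (1+0.0052917)^−120) = $598.90.
Monthly savings = $626.16 − $598.90 = $27.26.
Break-even = $265.50 / $27.26 = 9.74 → 10 months.

10 months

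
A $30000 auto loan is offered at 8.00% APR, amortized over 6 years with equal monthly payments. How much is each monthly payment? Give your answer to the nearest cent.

$526.00

Monthly rate = 8%/12 = 0.0066667; payment = 30,000 × 0.0066667 / (1 − (1+0.0066667)^−72) = $526.00.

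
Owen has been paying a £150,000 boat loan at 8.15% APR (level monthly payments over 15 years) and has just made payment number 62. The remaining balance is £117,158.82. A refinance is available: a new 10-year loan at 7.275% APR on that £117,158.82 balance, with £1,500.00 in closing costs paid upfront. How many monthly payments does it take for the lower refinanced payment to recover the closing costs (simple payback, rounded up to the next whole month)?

Current payment = 150,000 × 8.15%/12 / (1 − (1+0.0067917)^−180) = £1,446.50.
Refinanced payment = 117,158.82 × 0.0060625 / (1 − (1+0.0060625)^−120) = £1,376.98.
Monthly savings = £1,446.50 − £1,376.98 = £69.52.
Break-even = £1,500.00 / £69.52 = 21.58 → 22 months.

22 months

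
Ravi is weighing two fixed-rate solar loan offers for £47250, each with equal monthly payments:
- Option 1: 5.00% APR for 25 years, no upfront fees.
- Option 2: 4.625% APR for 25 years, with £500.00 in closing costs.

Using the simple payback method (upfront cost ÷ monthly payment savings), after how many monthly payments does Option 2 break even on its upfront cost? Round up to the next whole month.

49 months

Option 1: monthly rate = 5%/12 = 0.0041667; payment = 47,250 × 0.0041667 / (1 − (1+0.0041667)^−300) = £276.22.
Option 2: at 4.625% the monthly rate is 0.0038542, so the payment is 47,250 × 0.0038542 / (1 − 1.0038542^−300) = £265.99.
Monthly savings = £276.22 − £265.99 = £10.23.
Break-even = £500.00 / £10.23 = 48.88 → 49 months.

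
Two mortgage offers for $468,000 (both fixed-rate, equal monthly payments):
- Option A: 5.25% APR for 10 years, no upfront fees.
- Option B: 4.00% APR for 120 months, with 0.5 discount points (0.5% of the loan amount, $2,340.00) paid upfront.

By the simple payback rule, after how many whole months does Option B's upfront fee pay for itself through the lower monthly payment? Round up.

9 months

Option A: monthly rate = 5.25%/12 = 0.0043750; payment = 468,000 × 0.0043750 / (1 − (1+0.0043750)^−120) = $5,021.25.
Option B: monthly rate = 4%/12 = 0.0033333; payment = 468,000 × 0.0033333 / (1 − (1+0.0033333)^−120) = $4,738.27.
Monthly savings = $5,021.25 − $4,738.27 = $282.98.
Break-even = $2,340.00 / $282.98 = 8.27 → 9 months.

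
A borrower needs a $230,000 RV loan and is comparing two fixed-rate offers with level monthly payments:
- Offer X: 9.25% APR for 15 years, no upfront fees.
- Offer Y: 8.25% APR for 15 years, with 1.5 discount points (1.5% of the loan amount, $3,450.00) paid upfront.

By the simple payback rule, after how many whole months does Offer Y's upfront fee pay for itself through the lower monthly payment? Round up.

Offer X: monthly rate = 9.25%/12 = 0.0077083; payment = 230,000 × 0.0077083 / (1 − (1+0.0077083)^−180) = $2,367.14.
Offer Y: monthly rate = 8.25%/12 = 0.0068750; payment = 230,000 × 0.0068750 / (1 − (1+0.0068750)^−180) = $2,231.32.
Monthly savings = $2,367.14 − $2,231.32 = $135.82.
Break-even = $3,450.00 / $135.82 = 25.40 → 26 months.

26 months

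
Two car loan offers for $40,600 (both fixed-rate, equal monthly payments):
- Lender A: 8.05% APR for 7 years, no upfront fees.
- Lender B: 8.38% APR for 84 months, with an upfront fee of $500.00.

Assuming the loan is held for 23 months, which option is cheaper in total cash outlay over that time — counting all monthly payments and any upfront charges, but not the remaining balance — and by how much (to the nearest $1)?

Lender A by $654

Lender A: monthly rate = 8.05%/12 = 0.0067083; payment = 40,600 × 0.0067083 / (1 − (1+0.0067083)^−84) = $633.81.
Lender B: monthly rate = 8.38%/12 = 0.0069833; payment = 40,600 × 0.0069833 / (1 − (1+0.0069833)^−84) = $640.51.
Over 23 months: Lender A costs 23 × $633.81 = $14,577.63; Lender B costs 23 × $640.51 + $500.00 = $15,231.73.
Lender A is cheaper by $15,231.73 − $14,577.63 = $654.10.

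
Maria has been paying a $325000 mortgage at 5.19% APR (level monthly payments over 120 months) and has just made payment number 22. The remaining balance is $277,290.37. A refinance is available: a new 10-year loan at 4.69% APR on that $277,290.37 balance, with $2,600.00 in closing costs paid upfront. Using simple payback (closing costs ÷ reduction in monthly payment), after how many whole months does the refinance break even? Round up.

5 months

Current payment = 325,000 × 5.19%/12 / (1 − (1+0.0043250)^−120) = $3,477.39.
Refinanced payment = 277,290.37 × 0.0039083 / (1 − (1+0.0039083)^−120) = $2,899.26.
Monthly savings = $3,477.39 − $2,899.26 = $578.13.
Break-even = $2,600.00 / $578.13 = 4.50 → 5 months.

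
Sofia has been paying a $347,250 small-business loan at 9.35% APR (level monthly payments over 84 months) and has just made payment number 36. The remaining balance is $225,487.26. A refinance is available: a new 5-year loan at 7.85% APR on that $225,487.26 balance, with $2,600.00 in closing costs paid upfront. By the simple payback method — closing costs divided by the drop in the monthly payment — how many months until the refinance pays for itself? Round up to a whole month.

Current payment = 347,250 × 9.35%/12 / (1 − (1+0.0077917)^−84) = $5,648.81.
Refinanced payment = 225,487.26 × 0.0065417 / (1 − (1+0.0065417)^−60) = $4,555.90.
Monthly savings = $5,648.81 − $4,555.90 = $1,092.91.
Break-even = $2,600.00 / $1,092.91 = 2.38 → 3 months.

3 months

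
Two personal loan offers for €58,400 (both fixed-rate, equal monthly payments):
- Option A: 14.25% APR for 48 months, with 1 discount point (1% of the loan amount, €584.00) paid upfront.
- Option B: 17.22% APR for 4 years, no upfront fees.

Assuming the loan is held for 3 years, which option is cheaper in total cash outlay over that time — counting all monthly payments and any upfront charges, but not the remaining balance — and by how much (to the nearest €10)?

Option A: at 14.25% the monthly rate is 0.0118750, so the payment is 58,400 × 0.0118750 / (1 − 1.0118750^−48) = €1,603.20.
Option B: monthly rate = 17.22%/12 = 0.0143500; payment = 58,400 × 0.0143500 / (1 − (1+0.0143500)^−48) = €1,691.79.
Over 36 months: Option A costs 36 × €1,603.20 + €584.00 = €58,299.20; Option B costs 36 × €1,691.79 = €60,904.44.
Option A is cheaper by €60,904.44 − €58,299.20 = €2,605.24.

Option A by €2,610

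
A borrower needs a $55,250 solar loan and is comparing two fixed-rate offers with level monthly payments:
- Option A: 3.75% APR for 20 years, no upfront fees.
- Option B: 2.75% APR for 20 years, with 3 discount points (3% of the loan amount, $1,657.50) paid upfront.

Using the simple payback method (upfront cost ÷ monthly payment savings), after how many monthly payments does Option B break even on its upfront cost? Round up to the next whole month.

60 months

Option A: at 3.75% the monthly rate is 0.0031250, so the payment is 55,250 × 0.0031250 / (1 − 1.0031250^−240) = $327.57.
Option B: at 2.75% the monthly rate is 0.0022917, so the payment is 55,250 × 0.0022917 / (1 − 1.0022917^−240) = $299.55.
Monthly savings = $327.57 − $299.55 = $28.02.
Break-even = $1,657.50 / $28.02 = 59.15 → 60 months.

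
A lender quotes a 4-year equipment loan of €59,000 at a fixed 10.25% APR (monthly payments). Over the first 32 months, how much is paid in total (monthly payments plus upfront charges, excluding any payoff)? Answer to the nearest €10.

€48,110

Monthly rate = 10.25%/12 = 0.0085417; payment = 59,000 × 0.0085417 / (1 − (1+0.0085417)^−48) = €1,503.49.
Total outlay = 32 × €1,503.49 = €48,111.68.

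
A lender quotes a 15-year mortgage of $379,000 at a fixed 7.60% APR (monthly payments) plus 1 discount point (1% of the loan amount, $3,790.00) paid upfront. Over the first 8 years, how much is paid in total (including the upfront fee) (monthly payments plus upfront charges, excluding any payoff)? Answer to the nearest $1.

$343,145

Monthly rate = 7.6%/12 = 0.0063333; payment = 379,000 × 0.0063333 / (1 − (1+0.0063333)^−180) = $3,534.95.
Total outlay = 96 × $3,534.95 + $3,790.00 = $343,145.20.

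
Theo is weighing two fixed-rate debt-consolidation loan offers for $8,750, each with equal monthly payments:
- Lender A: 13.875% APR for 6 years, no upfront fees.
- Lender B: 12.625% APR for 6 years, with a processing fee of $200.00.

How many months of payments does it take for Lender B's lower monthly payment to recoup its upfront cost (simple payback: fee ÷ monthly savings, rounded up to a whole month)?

35 months

Lender A: monthly rate = 13.875%/12 = 0.0115625; payment = 8,750 × 0.0115625 / (1 − (1+0.0115625)^−72) = $179.72.
Lender B: monthly rate = 12.625%/12 = 0.0105208; payment = 8,750 × 0.0105208 / (1 − (1+0.0105208)^−72) = $173.92.
Monthly savings = $179.72 − $173.92 = $5.80.
Break-even = $200.00 / $5.80 = 34.48 → 35 months.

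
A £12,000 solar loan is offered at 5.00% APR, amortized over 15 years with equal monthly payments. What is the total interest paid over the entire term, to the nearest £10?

£5,080

Monthly rate = 5%/12 = 0.0041667; payment = 12,000 × 0.0041667 / (1 − (1+0.0041667)^−180) = £94.90.
Total paid = 180 × £94.90 = £17,082.00; interest = £17,082.00 − £12,000 = £5,082.00.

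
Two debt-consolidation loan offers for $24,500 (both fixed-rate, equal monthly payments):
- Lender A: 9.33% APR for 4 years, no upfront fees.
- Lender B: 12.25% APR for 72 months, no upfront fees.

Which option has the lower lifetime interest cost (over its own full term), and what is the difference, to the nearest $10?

Lender A: at 9.33% the monthly rate is 0.0077750, so the payment is 24,500 × 0.0077750 / (1 − 1.0077750^−48) = $613.53.
Total interest on Lender A = 48 × $613.53 − $24,500 = $4,949.44.
Lender B: monthly rate = 12.25%/12 = 0.0102083; payment = 24,500 × 0.0102083 / (1 − (1+0.0102083)^−72) = $482.17.
Total interest on Lender B = 72 × $482.17 − $24,500 = $10,216.24.
Lender A is lower by $5,266.80.

Lender A by $5,270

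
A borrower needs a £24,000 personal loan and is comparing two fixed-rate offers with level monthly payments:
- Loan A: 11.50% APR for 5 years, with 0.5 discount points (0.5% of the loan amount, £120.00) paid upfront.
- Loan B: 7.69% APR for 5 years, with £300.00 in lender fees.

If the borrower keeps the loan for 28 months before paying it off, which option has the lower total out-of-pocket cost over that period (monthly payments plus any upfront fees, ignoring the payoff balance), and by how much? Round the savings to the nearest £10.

Loan A: monthly rate = 11.5%/12 = 0.0095833; payment = 24,000 × 0.0095833 / (1 − (1+0.0095833)^−60) = £527.82.
Loan B: at 7.69% the monthly rate is 0.0064083, so the payment is 24,000 × 0.0064083 / (1 − 1.0064083^−60) = £483.08.
Over 28 months: Loan A costs 28 × £527.82 + £120.00 = £14,898.96; Loan B costs 28 × £483.08 + £300.00 = £13,826.24.
Loan B is cheaper by £14,898.96 − £13,826.24 = £1,072.72.

Loan B by £1,070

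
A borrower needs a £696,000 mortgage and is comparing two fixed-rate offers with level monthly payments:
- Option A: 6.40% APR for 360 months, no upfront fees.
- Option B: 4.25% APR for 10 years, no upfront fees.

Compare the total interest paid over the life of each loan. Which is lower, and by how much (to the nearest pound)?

Option A: monthly rate = 6.4%/12 = 0.0053333; payment = 696,000 × 0.0053333 / (1 − (1+0.0053333)^−360) = £4,353.52.
Total interest on Option A = 360 × £4,353.52 − £696,000 = £871,267.20.
Option B: at 4.25% the monthly rate is 0.0035417, so the payment is 696,000 × 0.0035417 / (1 − 1.0035417^−120) = £7,129.65.
Total interest on Option B = 120 × £7,129.65 − £696,000 = £159,558.00.
Option B is lower by £711,709.20.

Option B by £711,709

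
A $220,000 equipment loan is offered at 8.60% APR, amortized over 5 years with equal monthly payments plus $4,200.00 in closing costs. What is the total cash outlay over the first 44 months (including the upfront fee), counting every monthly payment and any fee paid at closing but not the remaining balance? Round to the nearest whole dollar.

At 8.60% the monthly rate is 0.0071667, so the payment is 220,000 × 0.0071667 / (1 − 1.0071667^−60) = $4,524.25.
Total outlay = 44 × $4,524.25 + $4,200.00 = $203,267.00.

$203,267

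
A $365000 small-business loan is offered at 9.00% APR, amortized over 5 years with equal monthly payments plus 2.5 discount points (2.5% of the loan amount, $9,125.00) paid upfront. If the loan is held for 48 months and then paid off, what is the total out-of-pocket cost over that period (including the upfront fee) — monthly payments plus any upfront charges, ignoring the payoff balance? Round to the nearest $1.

$372,811

Monthly rate = 9%/12 = 0.0075000; payment = 365,000 × 0.0075000 / (1 − (1+0.0075000)^−60) = $7,576.80.
Total outlay = 48 × $7,576.80 + $9,125.00 = $372,811.40.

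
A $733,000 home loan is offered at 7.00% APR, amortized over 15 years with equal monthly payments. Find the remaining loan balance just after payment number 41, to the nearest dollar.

With monthly rate i = 7%/12 = 0.0058333, the balance after k of n payments is P · [(1+i)^n − (1+i)^k] / [(1+i)^n − 1].
(1+0.0058333)^180 = 2.84894673 and (1+0.0058333)^41 = 1.26930791, so the balance is 733,000 × (2.84894673 − 1.26930791) / (2.84894673 − 1) = $626,235.05.

$626,235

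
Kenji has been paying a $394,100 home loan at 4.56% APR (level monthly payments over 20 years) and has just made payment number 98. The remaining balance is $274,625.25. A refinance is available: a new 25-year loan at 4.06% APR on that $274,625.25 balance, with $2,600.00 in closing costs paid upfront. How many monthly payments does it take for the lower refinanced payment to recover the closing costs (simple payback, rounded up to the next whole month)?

Current payment = 394,100 × 4.56%/12 / (1 − (1+0.0038000)^−240) = $2,506.05.
Refinanced payment = 274,625.25 × 0.0033833 / (1 − (1+0.0033833)^−300) = $1,458.69.
Monthly savings = $2,506.05 − $1,458.69 = $1,047.36.
Break-even = $2,600.00 / $1,047.36 = 2.48 → 3 months.

3 months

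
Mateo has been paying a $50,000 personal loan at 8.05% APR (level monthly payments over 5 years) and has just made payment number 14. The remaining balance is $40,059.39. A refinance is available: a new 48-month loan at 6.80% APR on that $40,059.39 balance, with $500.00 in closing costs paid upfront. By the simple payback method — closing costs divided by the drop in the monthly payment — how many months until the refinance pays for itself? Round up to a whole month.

9 months

Current payment = 50,000 × 8.05%/12 / (1 − (1+0.0067083)^−60) = $1,015.02.
Refinanced payment = 40,059.39 × 0.0056667 / (1 − (1+0.0056667)^−48) = $955.56.
Monthly savings = $1,015.02 − $955.56 = $59.46.
Break-even = $500.00 / $59.46 = 8.41 → 9 months.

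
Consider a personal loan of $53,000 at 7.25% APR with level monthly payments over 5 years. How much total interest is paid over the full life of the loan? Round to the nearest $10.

Monthly rate = 7.25%/12 = 0.0060417; payment = 53,000 × 0.0060417 / (1 − (1+0.0060417)^−60) = $1,055.73.
Total paid = 60 × $1,055.73 = $63,343.80; interest = $63,343.80 − $53,000 = $10,343.80.

$10,340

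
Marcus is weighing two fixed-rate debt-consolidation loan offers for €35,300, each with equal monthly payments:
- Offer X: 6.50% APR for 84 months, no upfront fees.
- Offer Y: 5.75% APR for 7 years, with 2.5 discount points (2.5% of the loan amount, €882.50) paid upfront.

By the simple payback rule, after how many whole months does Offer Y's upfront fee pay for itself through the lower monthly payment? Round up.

70 months

Offer X: at 6.50% the monthly rate is 0.0054167, so the payment is 35,300 × 0.0054167 / (1 − 1.0054167^−84) = €524.19.
Offer Y: monthly rate = 5.75%/12 = 0.0047917; payment = 35,300 × 0.0047917 / (1 − (1+0.0047917)^−84) = €511.46.
Monthly savings = €524.19 − €511.46 = €12.73.
Break-even = €882.50 / €12.73 = 69.32 → 70 months.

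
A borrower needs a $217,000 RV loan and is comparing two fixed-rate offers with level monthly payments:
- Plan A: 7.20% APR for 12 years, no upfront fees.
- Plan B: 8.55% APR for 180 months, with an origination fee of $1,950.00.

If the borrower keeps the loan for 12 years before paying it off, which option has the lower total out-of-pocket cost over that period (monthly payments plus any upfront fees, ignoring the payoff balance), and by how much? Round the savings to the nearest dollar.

Plan B by $14,112

Plan A: monthly rate = 7.2%/12 = 0.0060000; payment = 217,000 × 0.0060000 / (1 − (1+0.0060000)^−144) = $2,254.79.
Plan B: monthly rate = 8.55%/12 = 0.0071250; payment = 217,000 × 0.0071250 / (1 − (1+0.0071250)^−180) = $2,143.25.
Over 144 months: Plan A costs 144 × $2,254.79 = $324,689.76; Plan B costs 144 × $2,143.25 + $1,950.00 = $310,578.00.
Plan B is cheaper by $324,689.76 − $310,578.00 = $14,111.76.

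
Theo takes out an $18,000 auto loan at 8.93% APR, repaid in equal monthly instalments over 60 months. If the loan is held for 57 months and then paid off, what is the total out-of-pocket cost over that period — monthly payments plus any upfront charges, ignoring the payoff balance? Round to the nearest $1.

Monthly rate = 8.93%/12 = 0.0074417; payment = 18,000 × 0.0074417 / (1 − (1+0.0074417)^−60) = $373.04.
Total outlay = 57 × $373.04 = $21,263.28.

$21,263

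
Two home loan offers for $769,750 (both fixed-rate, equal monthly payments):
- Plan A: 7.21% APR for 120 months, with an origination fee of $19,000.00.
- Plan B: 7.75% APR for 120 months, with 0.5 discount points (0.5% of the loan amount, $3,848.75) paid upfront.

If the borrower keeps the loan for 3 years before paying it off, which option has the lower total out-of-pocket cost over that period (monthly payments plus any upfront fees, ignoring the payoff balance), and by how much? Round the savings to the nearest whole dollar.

Plan A: at 7.21% the monthly rate is 0.0060083, so the payment is 769,750 × 0.0060083 / (1 − 1.0060083^−120) = $9,020.98.
Plan B: monthly rate = 7.75%/12 = 0.0064583; payment = 769,750 × 0.0064583 / (1 − (1+0.0064583)^−120) = $9,237.82.
Over 36 months: Plan A costs 36 × $9,020.98 + $19,000.00 = $343,755.28; Plan B costs 36 × $9,237.82 + $3,848.75 = $336,410.27.
Plan B is cheaper by $343,755.28 − $336,410.27 = $7,345.01.

Plan B by $7,345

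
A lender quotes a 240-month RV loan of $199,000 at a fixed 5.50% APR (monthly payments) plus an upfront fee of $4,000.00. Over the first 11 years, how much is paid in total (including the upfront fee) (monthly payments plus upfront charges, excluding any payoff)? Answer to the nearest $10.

$184,690

At 5.50% the monthly rate is 0.0045833, so the payment is 199,000 × 0.0045833 / (1 − 1.0045833^−240) = $1,368.90.
Total outlay = 132 × $1,368.90 + $4,000.00 = $184,694.80.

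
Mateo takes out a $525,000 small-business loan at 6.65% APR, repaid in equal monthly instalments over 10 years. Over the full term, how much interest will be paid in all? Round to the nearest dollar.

$195,170

At 6.65% the monthly rate is 0.0055417, so the payment is 525,000 × 0.0055417 / (1 − 1.0055417^−120) = $6,001.42.
Total paid = 120 × $6,001.42 = $720,170.40; interest = $720,170.40 − $525,000 = $195,170.40.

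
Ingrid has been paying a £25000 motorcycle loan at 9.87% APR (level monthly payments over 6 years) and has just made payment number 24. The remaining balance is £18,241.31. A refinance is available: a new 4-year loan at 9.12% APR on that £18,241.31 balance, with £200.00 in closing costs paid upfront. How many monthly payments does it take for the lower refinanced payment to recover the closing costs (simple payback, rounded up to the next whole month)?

Current payment = 25,000 × 9.87%/12 / (1 − (1+0.0082250)^−72) = £461.51.
Refinanced payment = 18,241.31 × 0.0076000 / (1 − (1+0.0076000)^−48) = £454.98.
Monthly savings = £461.51 − £454.98 = £6.53.
Break-even = £200.00 / £6.53 = 30.63 → 31 months.

31 months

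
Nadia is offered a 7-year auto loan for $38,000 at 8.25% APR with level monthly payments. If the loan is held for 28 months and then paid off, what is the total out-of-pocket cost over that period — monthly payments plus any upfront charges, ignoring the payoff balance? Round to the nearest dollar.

At 8.25% the monthly rate is 0.0068750, so the payment is 38,000 × 0.0068750 / (1 − 1.0068750^−84) = $597.02.
Total outlay = 28 × $597.02 = $16,716.56.

$16,717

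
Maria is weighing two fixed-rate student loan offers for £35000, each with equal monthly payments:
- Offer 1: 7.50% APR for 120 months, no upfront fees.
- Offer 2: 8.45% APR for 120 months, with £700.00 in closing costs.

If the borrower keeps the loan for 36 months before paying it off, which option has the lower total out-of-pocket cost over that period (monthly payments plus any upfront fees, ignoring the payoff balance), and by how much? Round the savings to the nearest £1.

Offer 1 by £1,332

Offer 1: monthly rate = 7.5%/12 = 0.0062500; payment = 35,000 × 0.0062500 / (1 − (1+0.0062500)^−120) = £415.46.
Offer 2: monthly rate = 8.45%/12 = 0.0070417; payment = 35,000 × 0.0070417 / (1 − (1+0.0070417)^−120) = £433.01.
Over 36 months: Offer 1 costs 36 × £415.46 = £14,956.56; Offer 2 costs 36 × £433.01 + £700.00 = £16,288.36.
Offer 1 is cheaper by £16,288.36 − £14,956.56 = £1,331.80.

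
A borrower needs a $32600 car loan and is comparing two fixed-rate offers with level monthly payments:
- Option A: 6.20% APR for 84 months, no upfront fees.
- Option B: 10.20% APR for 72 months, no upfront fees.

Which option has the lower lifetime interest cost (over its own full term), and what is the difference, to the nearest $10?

Option A by $3,450

Option A: at 6.20% the monthly rate is 0.0051667, so the payment is 32,600 × 0.0051667 / (1 − 1.0051667^−84) = $479.37.
Total interest on Option A = 84 × $479.37 − $32,600 = $7,667.08.
Option B: at 10.20% the monthly rate is 0.0085000, so the payment is 32,600 × 0.0085000 / (1 − 1.0085000^−72) = $607.24.
Total interest on Option B = 72 × $607.24 − $32,600 = $11,121.28.
Option A is lower by $3,454.20.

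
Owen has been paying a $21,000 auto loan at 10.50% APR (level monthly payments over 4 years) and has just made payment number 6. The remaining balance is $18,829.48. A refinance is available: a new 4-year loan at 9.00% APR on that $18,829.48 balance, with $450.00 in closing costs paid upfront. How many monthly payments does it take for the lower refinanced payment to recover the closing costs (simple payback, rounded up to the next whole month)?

7 months

Current payment = 21,000 × 10.5%/12 / (1 − (1+0.0087500)^−48) = $537.67.
Refinanced payment = 18,829.48 × 0.0075000 / (1 − (1+0.0075000)^−48) = $468.57.
Monthly savings = $537.67 − $468.57 = $69.10.
Break-even = $450.00 / $69.10 = 6.51 → 7 months.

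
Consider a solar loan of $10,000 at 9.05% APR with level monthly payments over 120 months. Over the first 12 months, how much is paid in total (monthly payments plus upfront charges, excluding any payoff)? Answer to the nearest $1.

Monthly rate = 9.05%/12 = 0.0075417; payment = 10,000 × 0.0075417 / (1 − (1+0.0075417)^−120) = $126.95.
Total outlay = 12 × $126.95 = $1,523.40.

$1,523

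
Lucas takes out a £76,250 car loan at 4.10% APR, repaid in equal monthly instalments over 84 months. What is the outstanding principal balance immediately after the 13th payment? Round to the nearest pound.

With monthly rate i = 4.1%/12 = 0.0034167, the balance after k of n payments is P · [(1+i)^n − (1+i)^k] / [(1+i)^n − 1].
(1+0.0034167)^84 = 1.33177258 and (1+0.0034167)^13 = 1.04533871, so the balance is 76,250 × (1.33177258 − 1.04533871) / (1.33177258 − 1) = £65,829.98.

£65,830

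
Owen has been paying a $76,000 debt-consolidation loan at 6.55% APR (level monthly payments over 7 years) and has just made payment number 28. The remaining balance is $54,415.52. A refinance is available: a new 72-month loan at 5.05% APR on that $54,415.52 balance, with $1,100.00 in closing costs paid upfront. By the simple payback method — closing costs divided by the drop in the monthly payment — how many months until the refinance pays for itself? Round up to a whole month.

5 months

Current payment = 76,000 × 6.55%/12 / (1 − (1+0.0054583)^−84) = $1,130.40.
Refinanced payment = 54,415.52 × 0.0042083 / (1 − (1+0.0042083)^−72) = $877.62.
Monthly savings = $1,130.40 − $877.62 = $252.78.
Break-even = $1,100.00 / $252.78 = 4.35 → 5 months.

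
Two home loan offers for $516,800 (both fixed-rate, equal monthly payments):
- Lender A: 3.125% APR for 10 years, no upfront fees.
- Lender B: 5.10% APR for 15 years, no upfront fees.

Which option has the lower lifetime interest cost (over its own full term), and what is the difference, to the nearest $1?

Lender A by $138,067

Lender A: monthly rate = 3.125%/12 = 0.0026042; payment = 516,800 × 0.0026042 / (1 − (1+0.0026042)^−120) = $5,020.13.
Total interest on Lender A = 120 × $5,020.13 − $516,800 = $85,615.60.
Lender B: monthly rate = 5.1%/12 = 0.0042500; payment = 516,800 × 0.0042500 / (1 − (1+0.0042500)^−180) = $4,113.79.
Total interest on Lender B = 180 × $4,113.79 − $516,800 = $223,682.20.
Lender A is lower by $138,066.60.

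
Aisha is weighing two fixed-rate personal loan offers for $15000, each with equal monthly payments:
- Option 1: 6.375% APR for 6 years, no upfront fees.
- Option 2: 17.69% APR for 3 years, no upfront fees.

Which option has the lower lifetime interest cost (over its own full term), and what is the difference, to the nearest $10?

Option 1 by $1,350

Option 1: monthly rate = 6.375%/12 = 0.0053125; payment = 15,000 × 0.0053125 / (1 − (1+0.0053125)^−72) = $251.26.
Total interest on Option 1 = 72 × $251.26 − $15,000 = $3,090.72.
Option 2: monthly rate = 17.69%/12 = 0.0147417; payment = 15,000 × 0.0147417 / (1 − (1+0.0147417)^−36) = $539.96.
Total interest on Option 2 = 36 × $539.96 − $15,000 = $4,438.56.
Option 1 is lower by $1,347.84.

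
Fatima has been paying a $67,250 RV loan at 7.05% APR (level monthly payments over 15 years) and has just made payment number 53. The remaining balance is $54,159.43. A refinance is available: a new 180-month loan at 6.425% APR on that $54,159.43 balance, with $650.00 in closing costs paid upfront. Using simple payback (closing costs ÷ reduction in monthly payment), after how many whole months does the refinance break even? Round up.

5 months

Current payment = 67,250 × 7.05%/12 / (1 − (1+0.0058750)^−180) = $606.34.
Refinanced payment = 54,159.43 × 0.0053542 / (1 − (1+0.0053542)^−180) = $469.56.
Monthly savings = $606.34 − $469.56 = $136.78.
Break-even = $650.00 / $136.78 = 4.75 → 5 months.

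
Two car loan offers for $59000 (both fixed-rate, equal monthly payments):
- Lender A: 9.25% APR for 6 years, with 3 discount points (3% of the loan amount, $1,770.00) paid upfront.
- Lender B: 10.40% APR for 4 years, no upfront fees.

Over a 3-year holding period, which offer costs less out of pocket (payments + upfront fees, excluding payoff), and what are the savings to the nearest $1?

Lender A: at 9.25% the monthly rate is 0.0077083, so the payment is 59,000 × 0.0077083 / (1 − 1.0077083^−72) = $1,070.84.
Lender B: monthly rate = 10.4%/12 = 0.0086667; payment = 59,000 × 0.0086667 / (1 − (1+0.0086667)^−48) = $1,507.75.
Over 36 months: Lender A costs 36 × $1,070.84 + $1,770.00 = $40,320.24; Lender B costs 36 × $1,507.75 = $54,279.00.
Lender A is cheaper by $54,279.00 − $40,320.24 = $13,958.76.

Lender A by $13,959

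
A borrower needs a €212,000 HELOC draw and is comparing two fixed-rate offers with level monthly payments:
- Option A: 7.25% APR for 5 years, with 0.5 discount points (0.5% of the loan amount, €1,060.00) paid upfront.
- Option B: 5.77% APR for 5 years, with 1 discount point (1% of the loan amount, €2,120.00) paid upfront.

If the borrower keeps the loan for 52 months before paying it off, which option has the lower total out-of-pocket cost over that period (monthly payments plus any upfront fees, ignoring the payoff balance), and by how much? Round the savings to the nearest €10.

Option A: at 7.25% the monthly rate is 0.0060417, so the payment is 212,000 × 0.0060417 / (1 − 1.0060417^−60) = €4,222.90.
Option B: at 5.77% the monthly rate is 0.0048083, so the payment is 212,000 × 0.0048083 / (1 − 1.0048083^−60) = €4,075.92.
Over 52 months: Option A costs 52 × €4,222.90 + €1,060.00 = €220,650.80; Option B costs 52 × €4,075.92 + €2,120.00 = €214,067.84.
Option B is cheaper by €220,650.80 − €214,067.84 = €6,582.96.

Option B by €6,580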